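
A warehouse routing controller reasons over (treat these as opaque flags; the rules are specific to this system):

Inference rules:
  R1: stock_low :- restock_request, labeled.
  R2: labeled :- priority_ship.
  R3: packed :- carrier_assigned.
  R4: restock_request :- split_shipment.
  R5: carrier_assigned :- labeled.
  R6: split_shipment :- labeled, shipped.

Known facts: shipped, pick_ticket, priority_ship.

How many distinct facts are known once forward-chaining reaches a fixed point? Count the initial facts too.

9

Round 1 — R2, derive labeled.
Round 2 — R5, R6, derive carrier_assigned, split_shipment.
Round 3 — R3, R4, derive packed, restock_request.
Round 4 — R1, derive stock_low.
Closure: {carrier_assigned, labeled, packed, pick_ticket, priority_ship, restock_request, shipped, split_shipment, stock_low} — 9 facts.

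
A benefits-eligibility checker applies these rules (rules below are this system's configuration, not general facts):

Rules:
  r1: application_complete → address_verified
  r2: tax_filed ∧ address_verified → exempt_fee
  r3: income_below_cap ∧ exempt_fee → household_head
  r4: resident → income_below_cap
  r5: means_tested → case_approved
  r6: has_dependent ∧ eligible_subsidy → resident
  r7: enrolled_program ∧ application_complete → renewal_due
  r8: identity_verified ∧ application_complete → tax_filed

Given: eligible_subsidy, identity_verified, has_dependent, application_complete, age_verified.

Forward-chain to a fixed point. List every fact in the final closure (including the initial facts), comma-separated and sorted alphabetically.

address_verified, age_verified, application_complete, eligible_subsidy, exempt_fee, has_dependent, household_head, identity_verified, income_below_cap, resident, tax_filed

[1] r1 [application_complete → address_verified]; r6 [has_dependent ∧ eligible_subsidy → resident]; r8 [identity_verified ∧ application_complete → tax_filed]. ⇒ new: address_verified, resident, tax_filed.
[2] r2 [tax_filed ∧ address_verified → exempt_fee]; r4 [resident → income_below_cap]. ⇒ new: exempt_fee, income_below_cap.
[3] r3 [income_below_cap ∧ exempt_fee → household_head]. ⇒ new: household_head.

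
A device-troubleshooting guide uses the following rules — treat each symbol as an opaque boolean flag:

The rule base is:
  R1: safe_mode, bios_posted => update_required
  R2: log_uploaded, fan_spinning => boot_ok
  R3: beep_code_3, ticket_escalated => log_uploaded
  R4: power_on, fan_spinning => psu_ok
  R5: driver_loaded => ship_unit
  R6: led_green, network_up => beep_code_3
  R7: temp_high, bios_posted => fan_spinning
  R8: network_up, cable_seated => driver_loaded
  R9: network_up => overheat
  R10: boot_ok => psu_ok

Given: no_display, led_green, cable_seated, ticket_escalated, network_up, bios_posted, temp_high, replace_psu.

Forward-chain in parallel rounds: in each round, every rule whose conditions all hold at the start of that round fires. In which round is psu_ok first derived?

Round 1: R6 [led_green, network_up => beep_code_3]; R7 [temp_high, bios_posted => fan_spinning]; R8 [network_up, cable_seated => driver_loaded]; R9 [network_up => overheat]. Adds beep_code_3, fan_spinning, driver_loaded, overheat.
Round 2: R3 [beep_code_3, ticket_escalated => log_uploaded]; R5 [driver_loaded => ship_unit]. Adds log_uploaded, ship_unit.
Round 3: R2 [log_uploaded, fan_spinning => boot_ok]. Adds boot_ok.
Round 4: R10 [boot_ok => psu_ok]. Adds psu_ok.
psu_ok first appears in round 4.

4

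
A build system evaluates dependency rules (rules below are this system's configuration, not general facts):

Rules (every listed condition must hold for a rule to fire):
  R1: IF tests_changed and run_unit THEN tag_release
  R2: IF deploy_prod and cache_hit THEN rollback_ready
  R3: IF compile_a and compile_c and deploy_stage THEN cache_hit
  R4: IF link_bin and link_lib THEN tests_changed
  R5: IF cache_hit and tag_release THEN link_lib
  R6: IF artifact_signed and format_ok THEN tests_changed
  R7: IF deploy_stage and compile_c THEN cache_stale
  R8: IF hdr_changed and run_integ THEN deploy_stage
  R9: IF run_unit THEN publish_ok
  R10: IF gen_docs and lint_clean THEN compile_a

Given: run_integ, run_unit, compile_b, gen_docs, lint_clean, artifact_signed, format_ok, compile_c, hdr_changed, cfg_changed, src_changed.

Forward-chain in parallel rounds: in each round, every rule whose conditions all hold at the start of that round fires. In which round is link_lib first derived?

Round 1 — R6, R8, R9, R10, derive tests_changed, deploy_stage, publish_ok, compile_a.
Round 2 — R1, R3, R7, derive tag_release, cache_hit, cache_stale.
Round 3 — R5, derive link_lib.
link_lib first appears in round 3.

3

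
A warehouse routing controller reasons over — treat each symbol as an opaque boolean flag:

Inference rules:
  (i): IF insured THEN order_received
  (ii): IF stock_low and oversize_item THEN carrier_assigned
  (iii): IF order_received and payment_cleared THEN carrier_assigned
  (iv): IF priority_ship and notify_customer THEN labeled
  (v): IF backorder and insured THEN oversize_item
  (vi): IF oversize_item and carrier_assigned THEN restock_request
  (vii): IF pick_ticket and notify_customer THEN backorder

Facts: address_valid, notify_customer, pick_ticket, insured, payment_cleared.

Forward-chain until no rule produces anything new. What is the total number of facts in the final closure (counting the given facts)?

10

Round 1 — (i), (vii), derive order_received, backorder.
Round 2 — (iii), (v), derive carrier_assigned, oversize_item.
Round 3 — (vi), derive restock_request.
Closure: {address_valid, backorder, carrier_assigned, insured, notify_customer, order_received, oversize_item, payment_cleared, pick_ticket, restock_request} — 10 facts.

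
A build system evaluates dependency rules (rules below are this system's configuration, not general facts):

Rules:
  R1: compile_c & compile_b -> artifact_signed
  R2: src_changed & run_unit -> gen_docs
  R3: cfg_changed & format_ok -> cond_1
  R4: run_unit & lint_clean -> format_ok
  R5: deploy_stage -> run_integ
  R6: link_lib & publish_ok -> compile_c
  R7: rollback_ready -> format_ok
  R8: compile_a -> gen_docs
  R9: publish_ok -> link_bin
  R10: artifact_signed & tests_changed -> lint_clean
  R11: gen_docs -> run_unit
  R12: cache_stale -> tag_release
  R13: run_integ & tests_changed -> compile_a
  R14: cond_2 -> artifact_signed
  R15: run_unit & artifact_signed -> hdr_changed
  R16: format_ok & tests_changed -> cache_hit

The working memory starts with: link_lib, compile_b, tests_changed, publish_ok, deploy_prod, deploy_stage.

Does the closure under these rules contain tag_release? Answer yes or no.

Round 1: R5 [deploy_stage -> run_integ]; R6 [link_lib & publish_ok -> compile_c]; R9 [publish_ok -> link_bin]. New: run_integ, compile_c, link_bin.
Round 2: R1 [compile_c & compile_b -> artifact_signed]; R13 [run_integ & tests_changed -> compile_a]. New: artifact_signed, compile_a.
Round 3: R8 [compile_a -> gen_docs]; R10 [artifact_signed & tests_changed -> lint_clean]. New: gen_docs, lint_clean.
Round 4: R11 [gen_docs -> run_unit]. New: run_unit.
Round 5: R4 [run_unit & lint_clean -> format_ok]; R15 [run_unit & artifact_signed -> hdr_changed]. New: format_ok, hdr_changed.
Round 6: R16 [format_ok & tests_changed -> cache_hit]. New: cache_hit.
Fixed point reached. tag_release is concluded only by R12; R12 needs cache_stale (never derived).

no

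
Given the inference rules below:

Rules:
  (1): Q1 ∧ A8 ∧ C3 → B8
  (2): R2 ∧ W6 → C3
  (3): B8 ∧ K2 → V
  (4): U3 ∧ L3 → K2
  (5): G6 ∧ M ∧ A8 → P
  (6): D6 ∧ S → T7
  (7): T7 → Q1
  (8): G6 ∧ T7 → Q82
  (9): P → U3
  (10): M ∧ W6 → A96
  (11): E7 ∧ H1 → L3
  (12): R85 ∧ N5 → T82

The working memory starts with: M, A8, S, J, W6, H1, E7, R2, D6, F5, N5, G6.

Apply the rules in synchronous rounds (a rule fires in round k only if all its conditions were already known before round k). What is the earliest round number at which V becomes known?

4

Round 1: (2) [R2 ∧ W6 → C3]; (5) [G6 ∧ M ∧ A8 → P]; (6) [D6 ∧ S → T7]; (10) [M ∧ W6 → A96]; (11) [E7 ∧ H1 → L3]. Adds C3, P, T7, A96, L3.
Round 2: (7) [T7 → Q1]; (8) [G6 ∧ T7 → Q82]; (9) [P → U3]. Adds Q1, Q82, U3.
Round 3: (1) [Q1 ∧ A8 ∧ C3 → B8]; (4) [U3 ∧ L3 → K2]. Adds B8, K2.
Round 4: (3) [B8 ∧ K2 → V]. Adds V.
V first appears in round 4.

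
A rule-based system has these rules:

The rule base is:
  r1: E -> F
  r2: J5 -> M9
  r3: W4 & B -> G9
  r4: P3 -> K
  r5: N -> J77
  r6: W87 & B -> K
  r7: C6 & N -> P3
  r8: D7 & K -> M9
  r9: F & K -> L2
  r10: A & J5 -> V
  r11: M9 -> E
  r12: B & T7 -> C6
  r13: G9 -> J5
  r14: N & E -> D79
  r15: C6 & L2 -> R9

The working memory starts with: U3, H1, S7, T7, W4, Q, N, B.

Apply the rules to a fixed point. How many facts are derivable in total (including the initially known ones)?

Round 1 fires r3, r5, r12, giving G9, J77, C6.
Round 2 fires r7, r13, giving P3, J5.
Round 3 fires r2, r4, giving M9, K.
Round 4 fires r11, giving E.
Round 5 fires r1, r14, giving F, D79.
Round 6 fires r9, giving L2.
Round 7 fires r15, giving R9.
Closure: {B, C6, D79, E, F, G9, H1, J5, J77, K, L2, M9, N, P3, Q, R9, S7, T7, U3, W4} — 20 facts.

20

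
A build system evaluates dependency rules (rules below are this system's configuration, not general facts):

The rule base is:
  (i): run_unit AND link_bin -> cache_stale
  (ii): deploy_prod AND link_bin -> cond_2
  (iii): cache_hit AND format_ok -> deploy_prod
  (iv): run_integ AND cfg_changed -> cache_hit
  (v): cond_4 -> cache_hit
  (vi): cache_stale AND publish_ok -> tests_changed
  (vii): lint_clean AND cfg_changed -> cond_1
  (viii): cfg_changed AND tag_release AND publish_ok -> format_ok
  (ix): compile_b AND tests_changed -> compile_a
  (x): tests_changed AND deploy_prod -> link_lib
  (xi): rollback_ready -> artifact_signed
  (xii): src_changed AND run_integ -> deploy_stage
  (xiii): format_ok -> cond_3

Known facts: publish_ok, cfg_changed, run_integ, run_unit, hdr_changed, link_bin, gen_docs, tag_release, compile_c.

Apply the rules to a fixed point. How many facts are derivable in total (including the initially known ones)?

17

[1] (i) [run_unit AND link_bin -> cache_stale]; (iv) [run_integ AND cfg_changed -> cache_hit]; (viii) [cfg_changed AND tag_release AND publish_ok -> format_ok]. ⇒ new: cache_stale, cache_hit, format_ok.
[2] (iii) [cache_hit AND format_ok -> deploy_prod]; (vi) [cache_stale AND publish_ok -> tests_changed]; (xiii) [format_ok -> cond_3]. ⇒ new: deploy_prod, tests_changed, cond_3.
[3] (ii) [deploy_prod AND link_bin -> cond_2]; (x) [tests_changed AND deploy_prod -> link_lib]. ⇒ new: cond_2, link_lib.
Closure: {cache_hit, cache_stale, cfg_changed, compile_c, cond_2, cond_3, deploy_prod, format_ok, gen_docs, hdr_changed, link_bin, link_lib, publish_ok, run_integ, run_unit, tag_release, tests_changed} — 17 facts.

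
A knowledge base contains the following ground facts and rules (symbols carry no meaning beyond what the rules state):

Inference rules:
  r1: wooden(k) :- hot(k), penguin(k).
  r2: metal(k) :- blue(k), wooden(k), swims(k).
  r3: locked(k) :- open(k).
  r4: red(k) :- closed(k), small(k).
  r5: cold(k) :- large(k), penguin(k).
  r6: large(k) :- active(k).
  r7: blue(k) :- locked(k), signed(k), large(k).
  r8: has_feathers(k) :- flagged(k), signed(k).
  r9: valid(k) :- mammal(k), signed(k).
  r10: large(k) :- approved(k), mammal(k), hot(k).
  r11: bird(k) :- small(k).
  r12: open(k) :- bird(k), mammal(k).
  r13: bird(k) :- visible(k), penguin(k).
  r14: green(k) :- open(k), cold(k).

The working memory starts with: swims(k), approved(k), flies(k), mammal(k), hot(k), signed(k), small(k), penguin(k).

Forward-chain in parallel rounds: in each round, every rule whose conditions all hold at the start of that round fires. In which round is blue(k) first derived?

4

Round 1: r1 [wooden(k) :- hot(k), penguin(k).]; r9 [valid(k) :- mammal(k), signed(k).]; r10 [large(k) :- approved(k), mammal(k), hot(k).]; r11 [bird(k) :- small(k).]. Adds wooden(k), valid(k), large(k), bird(k).
Round 2: r5 [cold(k) :- large(k), penguin(k).]; r12 [open(k) :- bird(k), mammal(k).]. Adds cold(k), open(k).
Round 3: r3 [locked(k) :- open(k).]; r14 [green(k) :- open(k), cold(k).]. Adds locked(k), green(k).
Round 4: r7 [blue(k) :- locked(k), signed(k), large(k).]. Adds blue(k).
blue(k) first appears in round 4.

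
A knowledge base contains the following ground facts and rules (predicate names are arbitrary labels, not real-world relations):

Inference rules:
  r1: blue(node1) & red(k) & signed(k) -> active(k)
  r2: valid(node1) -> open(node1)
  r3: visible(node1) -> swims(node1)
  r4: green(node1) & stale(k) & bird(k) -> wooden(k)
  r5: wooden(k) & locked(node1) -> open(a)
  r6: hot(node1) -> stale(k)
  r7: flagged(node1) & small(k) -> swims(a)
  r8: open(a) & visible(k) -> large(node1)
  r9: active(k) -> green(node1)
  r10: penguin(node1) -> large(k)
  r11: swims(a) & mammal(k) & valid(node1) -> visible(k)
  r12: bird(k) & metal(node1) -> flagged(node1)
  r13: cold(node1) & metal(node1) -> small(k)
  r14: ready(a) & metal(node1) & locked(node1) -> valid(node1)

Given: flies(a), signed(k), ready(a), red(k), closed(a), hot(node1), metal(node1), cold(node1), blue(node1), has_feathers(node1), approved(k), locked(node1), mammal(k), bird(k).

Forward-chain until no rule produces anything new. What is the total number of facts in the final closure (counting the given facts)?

26

Round 1: r1 [blue(node1) & red(k) & signed(k) -> active(k)]; r6 [hot(node1) -> stale(k)]; r12 [bird(k) & metal(node1) -> flagged(node1)]; r13 [cold(node1) & metal(node1) -> small(k)]; r14 [ready(a) & metal(node1) & locked(node1) -> valid(node1)]. Adds active(k), stale(k), flagged(node1), small(k), valid(node1).
Round 2: r2 [valid(node1) -> open(node1)]; r7 [flagged(node1) & small(k) -> swims(a)]; r9 [active(k) -> green(node1)]. Adds open(node1), swims(a), green(node1).
Round 3: r4 [green(node1) & stale(k) & bird(k) -> wooden(k)]; r11 [swims(a) & mammal(k) & valid(node1) -> visible(k)]. Adds wooden(k), visible(k).
Round 4: r5 [wooden(k) & locked(node1) -> open(a)]. Adds open(a).
Round 5: r8 [open(a) & visible(k) -> large(node1)]. Adds large(node1).
Closure: {active(k), approved(k), bird(k), blue(node1), closed(a), cold(node1), flagged(node1), flies(a), green(node1), has_feathers(node1), hot(node1), large(node1), locked(node1), mammal(k), metal(node1), open(a), open(node1), ready(a), red(k), signed(k), small(k), stale(k), swims(a), valid(node1), visible(k), wooden(k)} — 26 facts.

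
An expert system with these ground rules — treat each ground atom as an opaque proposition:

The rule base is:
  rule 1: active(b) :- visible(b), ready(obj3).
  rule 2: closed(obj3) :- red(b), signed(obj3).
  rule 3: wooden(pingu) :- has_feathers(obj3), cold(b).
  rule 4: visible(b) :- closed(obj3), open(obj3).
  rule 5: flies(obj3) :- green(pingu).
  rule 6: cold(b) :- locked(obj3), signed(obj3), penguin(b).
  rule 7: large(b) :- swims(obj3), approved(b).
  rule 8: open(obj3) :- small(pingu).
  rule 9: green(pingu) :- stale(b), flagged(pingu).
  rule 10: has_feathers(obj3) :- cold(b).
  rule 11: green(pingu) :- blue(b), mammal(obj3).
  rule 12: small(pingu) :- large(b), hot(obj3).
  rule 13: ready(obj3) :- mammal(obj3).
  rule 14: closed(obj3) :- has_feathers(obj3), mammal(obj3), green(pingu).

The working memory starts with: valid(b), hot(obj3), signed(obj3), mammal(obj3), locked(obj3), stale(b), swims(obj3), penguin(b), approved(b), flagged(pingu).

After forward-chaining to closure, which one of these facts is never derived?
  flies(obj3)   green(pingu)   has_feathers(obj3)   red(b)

red(b)

[1] rule 6 [cold(b) :- locked(obj3), signed(obj3), penguin(b).]; rule 7 [large(b) :- swims(obj3), approved(b).]; rule 9 [green(pingu) :- stale(b), flagged(pingu).]; rule 13 [ready(obj3) :- mammal(obj3).]. ⇒ new: cold(b), large(b), green(pingu), ready(obj3).
[2] rule 5 [flies(obj3) :- green(pingu).]; rule 10 [has_feathers(obj3) :- cold(b).]; rule 12 [small(pingu) :- large(b), hot(obj3).]. ⇒ new: flies(obj3), has_feathers(obj3), small(pingu).
[3] rule 3 [wooden(pingu) :- has_feathers(obj3), cold(b).]; rule 8 [open(obj3) :- small(pingu).]; rule 14 [closed(obj3) :- has_feathers(obj3), mammal(obj3), green(pingu).]. ⇒ new: wooden(pingu), open(obj3), closed(obj3).
[4] rule 4 [visible(b) :- closed(obj3), open(obj3).]. ⇒ new: visible(b).
[5] rule 1 [active(b) :- visible(b), ready(obj3).]. ⇒ new: active(b).
Derived: flies(obj3) (round 2), has_feathers(obj3) (round 2), green(pingu) (round 1). red(b) never appears in any round.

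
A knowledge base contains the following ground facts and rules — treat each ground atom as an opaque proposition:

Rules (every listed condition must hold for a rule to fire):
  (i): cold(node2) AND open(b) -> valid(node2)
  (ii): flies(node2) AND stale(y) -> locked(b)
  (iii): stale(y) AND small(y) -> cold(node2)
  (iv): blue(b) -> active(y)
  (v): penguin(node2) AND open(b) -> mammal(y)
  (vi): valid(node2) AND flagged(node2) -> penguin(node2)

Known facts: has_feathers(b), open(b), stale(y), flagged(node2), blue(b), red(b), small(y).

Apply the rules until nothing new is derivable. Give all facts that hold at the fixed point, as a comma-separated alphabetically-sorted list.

active(y), blue(b), cold(node2), flagged(node2), has_feathers(b), mammal(y), open(b), penguin(node2), red(b), small(y), stale(y), valid(node2)

[1] (iii) [stale(y) AND small(y) -> cold(node2)]; (iv) [blue(b) -> active(y)]. ⇒ new: cold(node2), active(y).
[2] (i) [cold(node2) AND open(b) -> valid(node2)]. ⇒ new: valid(node2).
[3] (vi) [valid(node2) AND flagged(node2) -> penguin(node2)]. ⇒ new: penguin(node2).
[4] (v) [penguin(node2) AND open(b) -> mammal(y)]. ⇒ new: mammal(y).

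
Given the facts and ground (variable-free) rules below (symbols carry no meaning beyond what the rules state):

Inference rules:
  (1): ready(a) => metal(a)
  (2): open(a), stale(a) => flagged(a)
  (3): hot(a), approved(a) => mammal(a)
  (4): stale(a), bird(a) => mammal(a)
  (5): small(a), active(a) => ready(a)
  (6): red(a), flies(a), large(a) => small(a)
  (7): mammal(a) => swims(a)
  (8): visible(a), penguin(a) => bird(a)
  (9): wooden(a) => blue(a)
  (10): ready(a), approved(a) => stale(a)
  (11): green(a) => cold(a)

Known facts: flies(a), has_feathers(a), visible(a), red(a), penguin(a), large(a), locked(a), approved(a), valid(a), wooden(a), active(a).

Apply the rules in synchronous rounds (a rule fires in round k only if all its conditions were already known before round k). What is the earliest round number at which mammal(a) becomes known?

Round 1: (6) [red(a), flies(a), large(a) => small(a)]; (8) [visible(a), penguin(a) => bird(a)]; (9) [wooden(a) => blue(a)]. Adds small(a), bird(a), blue(a).
Round 2: (5) [small(a), active(a) => ready(a)]. Adds ready(a).
Round 3: (1) [ready(a) => metal(a)]; (10) [ready(a), approved(a) => stale(a)]. Adds metal(a), stale(a).
Round 4: (4) [stale(a), bird(a) => mammal(a)]. Adds mammal(a).
mammal(a) first appears in round 4.

4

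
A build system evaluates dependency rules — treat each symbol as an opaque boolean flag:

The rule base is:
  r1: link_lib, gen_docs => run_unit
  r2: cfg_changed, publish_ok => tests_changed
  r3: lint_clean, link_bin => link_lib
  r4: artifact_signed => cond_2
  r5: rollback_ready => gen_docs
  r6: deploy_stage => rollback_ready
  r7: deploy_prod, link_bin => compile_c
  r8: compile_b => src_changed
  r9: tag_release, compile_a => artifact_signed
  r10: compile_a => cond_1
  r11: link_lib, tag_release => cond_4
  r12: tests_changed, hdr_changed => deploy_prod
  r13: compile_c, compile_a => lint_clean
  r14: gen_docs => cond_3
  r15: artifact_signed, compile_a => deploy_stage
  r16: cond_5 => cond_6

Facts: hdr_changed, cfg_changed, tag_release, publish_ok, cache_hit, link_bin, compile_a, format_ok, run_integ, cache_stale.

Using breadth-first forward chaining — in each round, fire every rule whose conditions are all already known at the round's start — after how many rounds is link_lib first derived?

5

Round 1: r2 [cfg_changed, publish_ok => tests_changed]; r9 [tag_release, compile_a => artifact_signed]; r10 [compile_a => cond_1]. New: tests_changed, artifact_signed, cond_1.
Round 2: r4 [artifact_signed => cond_2]; r12 [tests_changed, hdr_changed => deploy_prod]; r15 [artifact_signed, compile_a => deploy_stage]. New: cond_2, deploy_prod, deploy_stage.
Round 3: r6 [deploy_stage => rollback_ready]; r7 [deploy_prod, link_bin => compile_c]. New: rollback_ready, compile_c.
Round 4: r5 [rollback_ready => gen_docs]; r13 [compile_c, compile_a => lint_clean]. New: gen_docs, lint_clean.
Round 5: r3 [lint_clean, link_bin => link_lib]; r14 [gen_docs => cond_3]. New: link_lib, cond_3.
link_lib first appears in round 5.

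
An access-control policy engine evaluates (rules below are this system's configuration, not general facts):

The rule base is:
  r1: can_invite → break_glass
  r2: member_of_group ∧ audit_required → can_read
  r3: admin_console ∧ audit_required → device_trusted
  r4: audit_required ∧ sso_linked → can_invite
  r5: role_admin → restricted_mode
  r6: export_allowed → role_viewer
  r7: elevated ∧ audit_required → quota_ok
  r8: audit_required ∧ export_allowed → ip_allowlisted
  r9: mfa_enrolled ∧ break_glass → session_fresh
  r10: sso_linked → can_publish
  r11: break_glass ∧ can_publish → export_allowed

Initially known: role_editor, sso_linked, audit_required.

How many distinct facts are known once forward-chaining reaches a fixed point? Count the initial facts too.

Round 1: r4 [audit_required ∧ sso_linked → can_invite]; r10 [sso_linked → can_publish]. Adds can_invite, can_publish.
Round 2: r1 [can_invite → break_glass]. Adds break_glass.
Round 3: r11 [break_glass ∧ can_publish → export_allowed]. Adds export_allowed.
Round 4: r6 [export_allowed → role_viewer]; r8 [audit_required ∧ export_allowed → ip_allowlisted]. Adds role_viewer, ip_allowlisted.
Closure: {audit_required, break_glass, can_invite, can_publish, export_allowed, ip_allowlisted, role_editor, role_viewer, sso_linked} — 9 facts.

9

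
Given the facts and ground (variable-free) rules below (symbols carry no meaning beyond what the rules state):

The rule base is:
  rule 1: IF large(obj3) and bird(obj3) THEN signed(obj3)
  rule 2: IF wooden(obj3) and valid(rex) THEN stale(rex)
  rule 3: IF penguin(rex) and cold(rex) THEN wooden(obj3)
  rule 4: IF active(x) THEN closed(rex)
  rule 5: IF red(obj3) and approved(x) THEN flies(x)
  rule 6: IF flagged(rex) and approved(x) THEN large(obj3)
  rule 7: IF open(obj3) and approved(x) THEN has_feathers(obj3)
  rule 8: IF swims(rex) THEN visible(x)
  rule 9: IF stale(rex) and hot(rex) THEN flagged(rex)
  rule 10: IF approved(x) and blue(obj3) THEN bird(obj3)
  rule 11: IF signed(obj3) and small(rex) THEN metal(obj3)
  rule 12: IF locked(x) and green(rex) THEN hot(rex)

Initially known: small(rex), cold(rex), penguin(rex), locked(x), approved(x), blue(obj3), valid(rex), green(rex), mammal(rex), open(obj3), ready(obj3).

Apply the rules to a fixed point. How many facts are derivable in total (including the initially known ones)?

Round 1: rule 3 [IF penguin(rex) and cold(rex) THEN wooden(obj3)]; rule 7 [IF open(obj3) and approved(x) THEN has_feathers(obj3)]; rule 10 [IF approved(x) and blue(obj3) THEN bird(obj3)]; rule 12 [IF locked(x) and green(rex) THEN hot(rex)]. Adds wooden(obj3), has_feathers(obj3), bird(obj3), hot(rex).
Round 2: rule 2 [IF wooden(obj3) and valid(rex) THEN stale(rex)]. Adds stale(rex).
Round 3: rule 9 [IF stale(rex) and hot(rex) THEN flagged(rex)]. Adds flagged(rex).
Round 4: rule 6 [IF flagged(rex) and approved(x) THEN large(obj3)]. Adds large(obj3).
Round 5: rule 1 [IF large(obj3) and bird(obj3) THEN signed(obj3)]. Adds signed(obj3).
Round 6: rule 11 [IF signed(obj3) and small(rex) THEN metal(obj3)]. Adds metal(obj3).
Closure: {approved(x), bird(obj3), blue(obj3), cold(rex), flagged(rex), green(rex), has_feathers(obj3), hot(rex), large(obj3), locked(x), mammal(rex), metal(obj3), open(obj3), penguin(rex), ready(obj3), signed(obj3), small(rex), stale(rex), valid(rex), wooden(obj3)} — 20 facts.

20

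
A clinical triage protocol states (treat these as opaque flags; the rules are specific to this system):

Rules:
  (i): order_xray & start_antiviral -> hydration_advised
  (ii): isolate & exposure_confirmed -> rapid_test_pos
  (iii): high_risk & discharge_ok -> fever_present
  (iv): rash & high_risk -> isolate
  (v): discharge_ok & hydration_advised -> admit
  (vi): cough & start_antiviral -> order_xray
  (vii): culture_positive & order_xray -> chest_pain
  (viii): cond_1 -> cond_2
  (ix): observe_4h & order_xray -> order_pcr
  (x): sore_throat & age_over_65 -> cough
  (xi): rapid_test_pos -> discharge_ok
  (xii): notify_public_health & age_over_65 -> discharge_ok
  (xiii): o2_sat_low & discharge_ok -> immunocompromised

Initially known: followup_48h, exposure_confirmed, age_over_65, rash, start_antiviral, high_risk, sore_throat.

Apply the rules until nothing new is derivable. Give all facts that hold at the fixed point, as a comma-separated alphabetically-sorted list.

admit, age_over_65, cough, discharge_ok, exposure_confirmed, fever_present, followup_48h, high_risk, hydration_advised, isolate, order_xray, rapid_test_pos, rash, sore_throat, start_antiviral

Round 1: (iv) [rash & high_risk -> isolate]; (x) [sore_throat & age_over_65 -> cough]. Adds isolate, cough.
Round 2: (ii) [isolate & exposure_confirmed -> rapid_test_pos]; (vi) [cough & start_antiviral -> order_xray]. Adds rapid_test_pos, order_xray.
Round 3: (i) [order_xray & start_antiviral -> hydration_advised]; (xi) [rapid_test_pos -> discharge_ok]. Adds hydration_advised, discharge_ok.
Round 4: (iii) [high_risk & discharge_ok -> fever_present]; (v) [discharge_ok & hydration_advised -> admit]. Adds fever_present, admit.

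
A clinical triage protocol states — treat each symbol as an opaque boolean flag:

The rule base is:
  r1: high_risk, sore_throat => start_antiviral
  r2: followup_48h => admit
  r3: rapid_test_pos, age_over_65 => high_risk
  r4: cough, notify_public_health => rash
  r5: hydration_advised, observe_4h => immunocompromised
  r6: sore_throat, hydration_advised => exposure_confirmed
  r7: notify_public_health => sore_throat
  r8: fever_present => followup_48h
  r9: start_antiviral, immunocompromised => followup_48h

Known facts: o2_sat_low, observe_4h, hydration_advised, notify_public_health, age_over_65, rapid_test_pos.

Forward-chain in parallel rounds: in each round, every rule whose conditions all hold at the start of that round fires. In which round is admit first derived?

Round 1 — r3, r5, r7, derive high_risk, immunocompromised, sore_throat.
Round 2 — r1, r6, derive start_antiviral, exposure_confirmed.
Round 3 — r9, derive followup_48h.
Round 4 — r2, derive admit.
admit first appears in round 4.

4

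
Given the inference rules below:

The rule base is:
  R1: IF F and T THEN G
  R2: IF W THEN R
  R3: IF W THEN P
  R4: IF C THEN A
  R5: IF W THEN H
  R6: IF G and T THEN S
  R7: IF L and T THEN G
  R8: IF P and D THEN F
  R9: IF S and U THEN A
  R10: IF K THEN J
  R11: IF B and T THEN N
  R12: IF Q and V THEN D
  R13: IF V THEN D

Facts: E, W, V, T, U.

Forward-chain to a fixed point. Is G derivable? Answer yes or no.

yes

Round 1 fires R2, R3, R5, R13, giving R, P, H, D.
Round 2 fires R8, giving F.
Round 3 fires R1, giving G.
Round 4 fires R6, giving S.
Round 5 fires R9, giving A.
G appears in round 3, so it is derivable.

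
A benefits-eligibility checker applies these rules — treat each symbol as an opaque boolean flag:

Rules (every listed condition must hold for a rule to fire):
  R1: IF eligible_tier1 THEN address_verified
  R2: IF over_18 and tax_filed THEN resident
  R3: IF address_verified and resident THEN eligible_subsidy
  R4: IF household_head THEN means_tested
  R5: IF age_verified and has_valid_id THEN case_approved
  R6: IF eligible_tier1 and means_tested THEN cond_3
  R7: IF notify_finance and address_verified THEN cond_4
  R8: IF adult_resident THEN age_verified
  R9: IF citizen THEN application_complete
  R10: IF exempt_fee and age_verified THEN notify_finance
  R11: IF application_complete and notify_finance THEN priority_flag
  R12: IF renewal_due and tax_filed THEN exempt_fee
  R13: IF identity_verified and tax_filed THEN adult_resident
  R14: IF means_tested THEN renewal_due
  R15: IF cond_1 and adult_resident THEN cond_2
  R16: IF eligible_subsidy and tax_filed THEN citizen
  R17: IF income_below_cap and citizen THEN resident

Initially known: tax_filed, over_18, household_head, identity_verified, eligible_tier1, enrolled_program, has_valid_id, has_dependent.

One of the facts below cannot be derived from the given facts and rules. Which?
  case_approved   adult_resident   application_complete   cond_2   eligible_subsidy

cond_2

[1] R1 [IF eligible_tier1 THEN address_verified]; R2 [IF over_18 and tax_filed THEN resident]; R4 [IF household_head THEN means_tested]; R13 [IF identity_verified and tax_filed THEN adult_resident]. ⇒ new: address_verified, resident, means_tested, adult_resident.
[2] R3 [IF address_verified and resident THEN eligible_subsidy]; R6 [IF eligible_tier1 and means_tested THEN cond_3]; R8 [IF adult_resident THEN age_verified]; R14 [IF means_tested THEN renewal_due]. ⇒ new: eligible_subsidy, cond_3, age_verified, renewal_due.
[3] R5 [IF age_verified and has_valid_id THEN case_approved]; R12 [IF renewal_due and tax_filed THEN exempt_fee]; R16 [IF eligible_subsidy and tax_filed THEN citizen]. ⇒ new: case_approved, exempt_fee, citizen.
[4] R9 [IF citizen THEN application_complete]; R10 [IF exempt_fee and age_verified THEN notify_finance]. ⇒ new: application_complete, notify_finance.
[5] R7 [IF notify_finance and address_verified THEN cond_4]; R11 [IF application_complete and notify_finance THEN priority_flag]. ⇒ new: cond_4, priority_flag.
Derived: case_approved (round 3), eligible_subsidy (round 2), adult_resident (round 1), application_complete (round 4). cond_2 never appears in any round.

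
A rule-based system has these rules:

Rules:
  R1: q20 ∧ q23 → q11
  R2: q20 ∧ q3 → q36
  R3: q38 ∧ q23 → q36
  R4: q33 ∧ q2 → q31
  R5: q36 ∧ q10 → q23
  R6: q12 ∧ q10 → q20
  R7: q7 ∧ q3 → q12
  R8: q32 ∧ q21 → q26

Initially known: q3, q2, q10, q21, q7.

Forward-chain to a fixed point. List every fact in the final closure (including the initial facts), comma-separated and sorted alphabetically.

[1] R7 [q7 ∧ q3 → q12]. ⇒ new: q12.
[2] R6 [q12 ∧ q10 → q20]. ⇒ new: q20.
[3] R2 [q20 ∧ q3 → q36]. ⇒ new: q36.
[4] R5 [q36 ∧ q10 → q23]. ⇒ new: q23.
[5] R1 [q20 ∧ q23 → q11]. ⇒ new: q11.

q10, q11, q12, q2, q20, q21, q23, q3, q36, q7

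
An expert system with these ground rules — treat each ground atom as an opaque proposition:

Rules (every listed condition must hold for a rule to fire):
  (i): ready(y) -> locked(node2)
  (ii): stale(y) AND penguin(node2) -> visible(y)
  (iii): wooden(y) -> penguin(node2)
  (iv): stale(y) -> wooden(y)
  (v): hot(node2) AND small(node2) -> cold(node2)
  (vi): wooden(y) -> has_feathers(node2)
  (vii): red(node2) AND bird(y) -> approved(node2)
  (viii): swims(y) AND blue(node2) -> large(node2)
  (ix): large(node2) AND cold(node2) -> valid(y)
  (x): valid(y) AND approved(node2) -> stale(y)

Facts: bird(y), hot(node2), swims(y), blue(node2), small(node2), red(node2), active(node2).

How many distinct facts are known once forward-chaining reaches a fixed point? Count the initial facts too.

16

Round 1 — (v), (vii), (viii), derive cold(node2), approved(node2), large(node2).
Round 2 — (ix), derive valid(y).
Round 3 — (x), derive stale(y).
Round 4 — (iv), derive wooden(y).
Round 5 — (iii), (vi), derive penguin(node2), has_feathers(node2).
Round 6 — (ii), derive visible(y).
Closure: {active(node2), approved(node2), bird(y), blue(node2), cold(node2), has_feathers(node2), hot(node2), large(node2), penguin(node2), red(node2), small(node2), stale(y), swims(y), valid(y), visible(y), wooden(y)} — 16 facts.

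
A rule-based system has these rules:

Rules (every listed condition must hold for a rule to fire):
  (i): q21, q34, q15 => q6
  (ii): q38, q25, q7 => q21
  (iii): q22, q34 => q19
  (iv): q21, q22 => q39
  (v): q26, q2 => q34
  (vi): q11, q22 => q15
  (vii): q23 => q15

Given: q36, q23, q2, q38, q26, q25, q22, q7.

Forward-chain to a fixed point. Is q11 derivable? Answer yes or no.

no

Round 1 — (ii), (v), (vii), derive q21, q34, q15.
Round 2 — (i), (iii), (iv), derive q6, q19, q39.
Fixed point reached. No rule has q11 as a consequent, and it is not given.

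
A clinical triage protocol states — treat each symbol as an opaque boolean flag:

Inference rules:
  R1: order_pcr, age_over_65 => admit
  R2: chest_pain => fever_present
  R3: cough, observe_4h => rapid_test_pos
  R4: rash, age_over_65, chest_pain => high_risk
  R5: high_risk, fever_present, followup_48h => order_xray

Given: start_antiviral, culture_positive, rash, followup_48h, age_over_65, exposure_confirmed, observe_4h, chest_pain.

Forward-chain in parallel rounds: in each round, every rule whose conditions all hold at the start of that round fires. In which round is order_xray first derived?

2

Round 1: R2 [chest_pain => fever_present]; R4 [rash, age_over_65, chest_pain => high_risk]. Adds fever_present, high_risk.
Round 2: R5 [high_risk, fever_present, followup_48h => order_xray]. Adds order_xray.
order_xray first appears in round 2.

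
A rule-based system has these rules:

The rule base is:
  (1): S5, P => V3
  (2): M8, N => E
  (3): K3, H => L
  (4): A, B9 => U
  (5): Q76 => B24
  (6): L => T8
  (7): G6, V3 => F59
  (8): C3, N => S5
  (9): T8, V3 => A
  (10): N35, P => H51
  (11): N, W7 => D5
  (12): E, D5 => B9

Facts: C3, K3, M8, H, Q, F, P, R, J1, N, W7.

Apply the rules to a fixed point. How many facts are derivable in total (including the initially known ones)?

20

[1] (2) [M8, N => E]; (3) [K3, H => L]; (8) [C3, N => S5]; (11) [N, W7 => D5]. ⇒ new: E, L, S5, D5.
[2] (1) [S5, P => V3]; (6) [L => T8]; (12) [E, D5 => B9]. ⇒ new: V3, T8, B9.
[3] (9) [T8, V3 => A]. ⇒ new: A.
[4] (4) [A, B9 => U]. ⇒ new: U.
Closure: {A, B9, C3, D5, E, F, H, J1, K3, L, M8, N, P, Q, R, S5, T8, U, V3, W7} — 20 facts.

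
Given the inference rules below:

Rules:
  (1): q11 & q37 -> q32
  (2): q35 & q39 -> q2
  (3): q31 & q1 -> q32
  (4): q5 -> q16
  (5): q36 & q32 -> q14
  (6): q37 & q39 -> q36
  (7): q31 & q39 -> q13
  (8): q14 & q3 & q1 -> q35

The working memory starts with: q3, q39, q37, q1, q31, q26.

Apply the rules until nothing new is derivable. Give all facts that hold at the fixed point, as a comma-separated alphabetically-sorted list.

[1] (3) [q31 & q1 -> q32]; (6) [q37 & q39 -> q36]; (7) [q31 & q39 -> q13]. ⇒ new: q32, q36, q13.
[2] (5) [q36 & q32 -> q14]. ⇒ new: q14.
[3] (8) [q14 & q3 & q1 -> q35]. ⇒ new: q35.
[4] (2) [q35 & q39 -> q2]. ⇒ new: q2.

q1, q13, q14, q2, q26, q3, q31, q32, q35, q36, q37, q39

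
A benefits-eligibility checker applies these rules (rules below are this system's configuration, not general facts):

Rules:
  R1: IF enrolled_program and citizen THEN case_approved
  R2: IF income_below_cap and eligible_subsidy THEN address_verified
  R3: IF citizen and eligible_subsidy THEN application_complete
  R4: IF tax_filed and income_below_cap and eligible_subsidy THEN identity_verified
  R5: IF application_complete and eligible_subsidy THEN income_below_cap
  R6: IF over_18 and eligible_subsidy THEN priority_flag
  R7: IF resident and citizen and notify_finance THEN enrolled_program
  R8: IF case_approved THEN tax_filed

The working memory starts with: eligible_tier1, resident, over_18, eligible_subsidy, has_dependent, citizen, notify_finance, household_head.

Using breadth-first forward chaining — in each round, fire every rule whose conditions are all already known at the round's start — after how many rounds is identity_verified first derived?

Round 1: R3 [IF citizen and eligible_subsidy THEN application_complete]; R6 [IF over_18 and eligible_subsidy THEN priority_flag]; R7 [IF resident and citizen and notify_finance THEN enrolled_program]. New: application_complete, priority_flag, enrolled_program.
Round 2: R1 [IF enrolled_program and citizen THEN case_approved]; R5 [IF application_complete and eligible_subsidy THEN income_below_cap]. New: case_approved, income_below_cap.
Round 3: R2 [IF income_below_cap and eligible_subsidy THEN address_verified]; R8 [IF case_approved THEN tax_filed]. New: address_verified, tax_filed.
Round 4: R4 [IF tax_filed and income_below_cap and eligible_subsidy THEN identity_verified]. New: identity_verified.
identity_verified first appears in round 4.

4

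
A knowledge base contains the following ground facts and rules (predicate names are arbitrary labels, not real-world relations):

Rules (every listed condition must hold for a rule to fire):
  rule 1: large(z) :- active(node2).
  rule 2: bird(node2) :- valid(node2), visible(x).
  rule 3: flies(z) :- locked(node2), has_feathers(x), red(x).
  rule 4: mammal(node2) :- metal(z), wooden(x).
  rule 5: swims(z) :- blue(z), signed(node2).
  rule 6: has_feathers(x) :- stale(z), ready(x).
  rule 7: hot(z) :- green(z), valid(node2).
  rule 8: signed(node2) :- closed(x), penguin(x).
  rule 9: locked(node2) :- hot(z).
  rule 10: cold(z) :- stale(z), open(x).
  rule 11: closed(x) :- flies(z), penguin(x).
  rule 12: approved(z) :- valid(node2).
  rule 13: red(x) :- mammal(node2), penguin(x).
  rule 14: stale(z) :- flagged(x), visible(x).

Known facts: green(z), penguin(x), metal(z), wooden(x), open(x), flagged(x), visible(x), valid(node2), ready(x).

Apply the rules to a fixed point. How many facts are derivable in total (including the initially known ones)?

[1] rule 2 [bird(node2) :- valid(node2), visible(x).]; rule 4 [mammal(node2) :- metal(z), wooden(x).]; rule 7 [hot(z) :- green(z), valid(node2).]; rule 12 [approved(z) :- valid(node2).]; rule 14 [stale(z) :- flagged(x), visible(x).]. ⇒ new: bird(node2), mammal(node2), hot(z), approved(z), stale(z).
[2] rule 6 [has_feathers(x) :- stale(z), ready(x).]; rule 9 [locked(node2) :- hot(z).]; rule 10 [cold(z) :- stale(z), open(x).]; rule 13 [red(x) :- mammal(node2), penguin(x).]. ⇒ new: has_feathers(x), locked(node2), cold(z), red(x).
[3] rule 3 [flies(z) :- locked(node2), has_feathers(x), red(x).]. ⇒ new: flies(z).
[4] rule 11 [closed(x) :- flies(z), penguin(x).]. ⇒ new: closed(x).
[5] rule 8 [signed(node2) :- closed(x), penguin(x).]. ⇒ new: signed(node2).
Closure: {approved(z), bird(node2), closed(x), cold(z), flagged(x), flies(z), green(z), has_feathers(x), hot(z), locked(node2), mammal(node2), metal(z), open(x), penguin(x), ready(x), red(x), signed(node2), stale(z), valid(node2), visible(x), wooden(x)} — 21 facts.

21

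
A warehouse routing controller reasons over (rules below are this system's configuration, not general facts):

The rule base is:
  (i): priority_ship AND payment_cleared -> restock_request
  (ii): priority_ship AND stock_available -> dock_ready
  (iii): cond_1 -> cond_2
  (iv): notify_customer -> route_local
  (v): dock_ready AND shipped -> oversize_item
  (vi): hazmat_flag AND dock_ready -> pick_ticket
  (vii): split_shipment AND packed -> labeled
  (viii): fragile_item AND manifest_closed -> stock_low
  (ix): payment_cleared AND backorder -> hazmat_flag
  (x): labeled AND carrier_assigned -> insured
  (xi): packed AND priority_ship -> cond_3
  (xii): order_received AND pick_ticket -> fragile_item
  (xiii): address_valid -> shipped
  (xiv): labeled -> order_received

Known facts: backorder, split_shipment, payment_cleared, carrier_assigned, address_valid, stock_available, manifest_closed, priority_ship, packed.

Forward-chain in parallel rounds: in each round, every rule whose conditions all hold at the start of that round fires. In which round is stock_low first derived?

4

Round 1 fires (i), (ii), (vii), (ix), (xi), (xiii), giving restock_request, dock_ready, labeled, hazmat_flag, cond_3, shipped.
Round 2 fires (v), (vi), (x), (xiv), giving oversize_item, pick_ticket, insured, order_received.
Round 3 fires (xii), giving fragile_item.
Round 4 fires (viii), giving stock_low.
stock_low first appears in round 4.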